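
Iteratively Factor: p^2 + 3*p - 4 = (p - 1)*(p + 4)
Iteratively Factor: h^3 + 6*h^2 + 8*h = (h)*(h^2 + 6*h + 8) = h*(h + 4)*(h + 2)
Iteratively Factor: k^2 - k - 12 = (k - 4)*(k + 3)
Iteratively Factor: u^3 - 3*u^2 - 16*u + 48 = (u - 3)*(u^2 - 16) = (u - 4)*(u - 3)*(u + 4)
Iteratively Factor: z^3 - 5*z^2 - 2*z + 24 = (z + 2)*(z^2 - 7*z + 12) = (z - 4)*(z + 2)*(z - 3)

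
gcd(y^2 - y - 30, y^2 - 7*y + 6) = y - 6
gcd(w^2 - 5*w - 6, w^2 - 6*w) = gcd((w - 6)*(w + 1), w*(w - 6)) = w - 6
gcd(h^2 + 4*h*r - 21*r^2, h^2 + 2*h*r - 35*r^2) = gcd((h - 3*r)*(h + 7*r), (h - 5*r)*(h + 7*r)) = h + 7*r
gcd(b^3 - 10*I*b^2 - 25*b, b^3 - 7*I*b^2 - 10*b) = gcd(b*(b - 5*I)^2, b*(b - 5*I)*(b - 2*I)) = b^2 - 5*I*b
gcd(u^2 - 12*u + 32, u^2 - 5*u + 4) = u - 4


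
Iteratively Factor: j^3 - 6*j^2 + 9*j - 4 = (j - 1)*(j^2 - 5*j + 4) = (j - 1)^2*(j - 4)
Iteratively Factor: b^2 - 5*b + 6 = (b - 3)*(b - 2)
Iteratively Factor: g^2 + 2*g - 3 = (g + 3)*(g - 1)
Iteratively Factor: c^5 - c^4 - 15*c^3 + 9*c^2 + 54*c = (c - 3)*(c^4 + 2*c^3 - 9*c^2 - 18*c) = (c - 3)*(c + 3)*(c^3 - c^2 - 6*c) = c*(c - 3)*(c + 3)*(c^2 - c - 6) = c*(c - 3)^2*(c + 3)*(c + 2)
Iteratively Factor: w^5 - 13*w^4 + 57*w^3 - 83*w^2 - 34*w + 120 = (w - 3)*(w^4 - 10*w^3 + 27*w^2 - 2*w - 40) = (w - 5)*(w - 3)*(w^3 - 5*w^2 + 2*w + 8) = (w - 5)*(w - 3)*(w + 1)*(w^2 - 6*w + 8) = (w - 5)*(w - 3)*(w - 2)*(w + 1)*(w - 4)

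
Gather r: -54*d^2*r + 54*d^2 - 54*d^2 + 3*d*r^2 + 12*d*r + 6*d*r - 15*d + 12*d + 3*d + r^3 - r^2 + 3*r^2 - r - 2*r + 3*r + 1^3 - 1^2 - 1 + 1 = r^3 + r^2*(3*d + 2) + r*(-54*d^2 + 18*d)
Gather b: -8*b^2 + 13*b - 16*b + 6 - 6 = -8*b^2 - 3*b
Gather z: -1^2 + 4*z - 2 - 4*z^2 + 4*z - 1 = -4*z^2 + 8*z - 4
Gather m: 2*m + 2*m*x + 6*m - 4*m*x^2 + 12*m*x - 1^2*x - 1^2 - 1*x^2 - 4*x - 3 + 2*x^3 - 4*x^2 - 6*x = m*(-4*x^2 + 14*x + 8) + 2*x^3 - 5*x^2 - 11*x - 4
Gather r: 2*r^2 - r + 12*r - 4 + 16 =2*r^2 + 11*r + 12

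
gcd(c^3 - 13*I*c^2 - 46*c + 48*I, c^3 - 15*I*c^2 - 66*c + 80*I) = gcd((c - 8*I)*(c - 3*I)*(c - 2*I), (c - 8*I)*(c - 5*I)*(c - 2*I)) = c^2 - 10*I*c - 16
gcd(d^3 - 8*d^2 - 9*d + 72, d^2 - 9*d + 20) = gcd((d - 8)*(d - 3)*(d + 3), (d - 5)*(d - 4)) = 1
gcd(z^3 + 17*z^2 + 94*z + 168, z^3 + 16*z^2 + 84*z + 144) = z^2 + 10*z + 24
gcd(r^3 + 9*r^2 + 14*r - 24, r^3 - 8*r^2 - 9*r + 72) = 1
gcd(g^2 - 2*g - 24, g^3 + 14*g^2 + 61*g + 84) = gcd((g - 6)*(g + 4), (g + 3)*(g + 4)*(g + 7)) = g + 4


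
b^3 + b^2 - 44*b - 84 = (b - 7)*(b + 2)*(b + 6)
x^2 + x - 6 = (x - 2)*(x + 3)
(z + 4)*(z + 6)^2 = z^3 + 16*z^2 + 84*z + 144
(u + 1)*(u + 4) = u^2 + 5*u + 4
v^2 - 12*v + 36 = (v - 6)^2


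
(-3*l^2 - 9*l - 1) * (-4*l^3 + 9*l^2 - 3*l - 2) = 12*l^5 + 9*l^4 - 68*l^3 + 24*l^2 + 21*l + 2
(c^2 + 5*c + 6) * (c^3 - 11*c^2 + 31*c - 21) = c^5 - 6*c^4 - 18*c^3 + 68*c^2 + 81*c - 126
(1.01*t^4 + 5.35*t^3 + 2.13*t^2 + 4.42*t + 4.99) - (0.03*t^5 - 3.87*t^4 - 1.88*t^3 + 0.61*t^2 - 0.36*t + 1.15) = -0.03*t^5 + 4.88*t^4 + 7.23*t^3 + 1.52*t^2 + 4.78*t + 3.84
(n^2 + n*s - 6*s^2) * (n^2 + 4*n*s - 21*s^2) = n^4 + 5*n^3*s - 23*n^2*s^2 - 45*n*s^3 + 126*s^4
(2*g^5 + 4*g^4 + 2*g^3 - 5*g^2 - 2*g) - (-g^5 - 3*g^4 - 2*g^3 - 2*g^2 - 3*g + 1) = 3*g^5 + 7*g^4 + 4*g^3 - 3*g^2 + g - 1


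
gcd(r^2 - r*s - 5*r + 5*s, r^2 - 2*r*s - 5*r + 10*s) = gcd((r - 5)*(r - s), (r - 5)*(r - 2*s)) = r - 5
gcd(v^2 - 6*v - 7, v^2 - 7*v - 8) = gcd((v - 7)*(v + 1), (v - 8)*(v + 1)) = v + 1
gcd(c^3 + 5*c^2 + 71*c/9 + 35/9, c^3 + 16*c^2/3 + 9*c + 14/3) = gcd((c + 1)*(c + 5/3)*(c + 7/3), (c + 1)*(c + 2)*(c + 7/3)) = c^2 + 10*c/3 + 7/3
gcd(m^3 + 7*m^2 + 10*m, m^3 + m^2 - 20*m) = m^2 + 5*m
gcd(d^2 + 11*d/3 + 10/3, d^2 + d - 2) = d + 2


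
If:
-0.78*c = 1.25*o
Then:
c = -1.6025641025641*o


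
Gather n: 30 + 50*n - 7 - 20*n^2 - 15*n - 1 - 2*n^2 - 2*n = -22*n^2 + 33*n + 22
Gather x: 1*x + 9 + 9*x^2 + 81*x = 9*x^2 + 82*x + 9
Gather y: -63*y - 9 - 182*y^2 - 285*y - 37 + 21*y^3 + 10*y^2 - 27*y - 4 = 21*y^3 - 172*y^2 - 375*y - 50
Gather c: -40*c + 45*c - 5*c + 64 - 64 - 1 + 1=0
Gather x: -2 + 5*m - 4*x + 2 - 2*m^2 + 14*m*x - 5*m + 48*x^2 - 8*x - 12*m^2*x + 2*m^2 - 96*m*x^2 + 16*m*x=x^2*(48 - 96*m) + x*(-12*m^2 + 30*m - 12)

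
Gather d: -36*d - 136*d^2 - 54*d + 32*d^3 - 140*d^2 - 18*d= 32*d^3 - 276*d^2 - 108*d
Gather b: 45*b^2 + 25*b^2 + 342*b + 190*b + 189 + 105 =70*b^2 + 532*b + 294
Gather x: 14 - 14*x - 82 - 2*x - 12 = -16*x - 80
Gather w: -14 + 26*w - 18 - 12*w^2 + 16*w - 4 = -12*w^2 + 42*w - 36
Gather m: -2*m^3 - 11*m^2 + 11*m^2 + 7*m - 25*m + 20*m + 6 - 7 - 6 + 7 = -2*m^3 + 2*m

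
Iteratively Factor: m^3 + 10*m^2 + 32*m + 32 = (m + 4)*(m^2 + 6*m + 8) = (m + 4)^2*(m + 2)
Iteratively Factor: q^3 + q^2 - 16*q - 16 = (q + 4)*(q^2 - 3*q - 4) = (q + 1)*(q + 4)*(q - 4)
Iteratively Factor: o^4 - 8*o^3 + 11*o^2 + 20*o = (o)*(o^3 - 8*o^2 + 11*o + 20) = o*(o + 1)*(o^2 - 9*o + 20) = o*(o - 5)*(o + 1)*(o - 4)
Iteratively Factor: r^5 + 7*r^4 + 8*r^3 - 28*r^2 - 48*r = (r + 4)*(r^4 + 3*r^3 - 4*r^2 - 12*r) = (r - 2)*(r + 4)*(r^3 + 5*r^2 + 6*r) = (r - 2)*(r + 3)*(r + 4)*(r^2 + 2*r) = r*(r - 2)*(r + 3)*(r + 4)*(r + 2)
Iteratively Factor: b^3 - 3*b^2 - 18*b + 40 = (b - 2)*(b^2 - b - 20) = (b - 5)*(b - 2)*(b + 4)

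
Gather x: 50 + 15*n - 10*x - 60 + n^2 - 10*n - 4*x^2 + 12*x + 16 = n^2 + 5*n - 4*x^2 + 2*x + 6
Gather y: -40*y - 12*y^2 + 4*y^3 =4*y^3 - 12*y^2 - 40*y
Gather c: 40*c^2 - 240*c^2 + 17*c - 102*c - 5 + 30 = -200*c^2 - 85*c + 25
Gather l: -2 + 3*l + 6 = 3*l + 4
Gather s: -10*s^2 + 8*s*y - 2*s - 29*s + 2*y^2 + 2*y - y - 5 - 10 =-10*s^2 + s*(8*y - 31) + 2*y^2 + y - 15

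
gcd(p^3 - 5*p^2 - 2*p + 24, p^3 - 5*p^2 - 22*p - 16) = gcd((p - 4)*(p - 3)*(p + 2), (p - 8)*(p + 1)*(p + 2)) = p + 2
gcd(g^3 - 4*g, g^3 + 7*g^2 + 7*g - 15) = 1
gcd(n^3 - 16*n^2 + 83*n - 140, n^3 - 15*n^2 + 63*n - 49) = n - 7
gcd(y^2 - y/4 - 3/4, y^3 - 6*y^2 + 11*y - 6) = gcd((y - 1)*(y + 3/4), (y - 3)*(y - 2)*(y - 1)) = y - 1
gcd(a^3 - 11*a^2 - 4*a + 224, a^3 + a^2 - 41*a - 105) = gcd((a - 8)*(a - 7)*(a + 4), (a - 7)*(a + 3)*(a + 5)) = a - 7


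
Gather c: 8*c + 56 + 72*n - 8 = 8*c + 72*n + 48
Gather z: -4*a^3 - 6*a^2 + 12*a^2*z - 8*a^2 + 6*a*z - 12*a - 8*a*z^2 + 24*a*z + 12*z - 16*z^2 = -4*a^3 - 14*a^2 - 12*a + z^2*(-8*a - 16) + z*(12*a^2 + 30*a + 12)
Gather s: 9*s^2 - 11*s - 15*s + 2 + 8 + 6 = 9*s^2 - 26*s + 16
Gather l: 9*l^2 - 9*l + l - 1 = 9*l^2 - 8*l - 1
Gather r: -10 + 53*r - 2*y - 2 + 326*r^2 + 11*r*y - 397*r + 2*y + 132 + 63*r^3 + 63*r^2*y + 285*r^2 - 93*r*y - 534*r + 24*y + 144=63*r^3 + r^2*(63*y + 611) + r*(-82*y - 878) + 24*y + 264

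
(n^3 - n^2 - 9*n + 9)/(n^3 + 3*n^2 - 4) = (n^2 - 9)/(n^2 + 4*n + 4)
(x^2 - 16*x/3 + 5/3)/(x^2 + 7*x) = (3*x^2 - 16*x + 5)/(3*x*(x + 7))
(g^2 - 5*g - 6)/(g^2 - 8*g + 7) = (g^2 - 5*g - 6)/(g^2 - 8*g + 7)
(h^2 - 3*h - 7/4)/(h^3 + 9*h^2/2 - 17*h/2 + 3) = (4*h^2 - 12*h - 7)/(2*(2*h^3 + 9*h^2 - 17*h + 6))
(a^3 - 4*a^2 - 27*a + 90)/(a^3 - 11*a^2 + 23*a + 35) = (a^3 - 4*a^2 - 27*a + 90)/(a^3 - 11*a^2 + 23*a + 35)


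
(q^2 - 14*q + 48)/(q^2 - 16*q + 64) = (q - 6)/(q - 8)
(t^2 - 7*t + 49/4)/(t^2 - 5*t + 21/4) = (2*t - 7)/(2*t - 3)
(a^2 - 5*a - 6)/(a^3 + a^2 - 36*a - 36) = 1/(a + 6)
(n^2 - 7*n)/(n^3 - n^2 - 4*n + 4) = n*(n - 7)/(n^3 - n^2 - 4*n + 4)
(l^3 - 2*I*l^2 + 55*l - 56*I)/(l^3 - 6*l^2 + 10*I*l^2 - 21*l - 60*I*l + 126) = (l^2 - 9*I*l - 8)/(l^2 + 3*l*(-2 + I) - 18*I)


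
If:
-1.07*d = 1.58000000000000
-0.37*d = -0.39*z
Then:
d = -1.48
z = -1.40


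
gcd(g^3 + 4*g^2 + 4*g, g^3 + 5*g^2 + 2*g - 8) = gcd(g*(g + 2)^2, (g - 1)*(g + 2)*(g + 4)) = g + 2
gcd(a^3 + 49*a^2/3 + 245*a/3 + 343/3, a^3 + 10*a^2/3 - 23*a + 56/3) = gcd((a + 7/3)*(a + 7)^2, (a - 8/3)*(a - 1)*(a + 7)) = a + 7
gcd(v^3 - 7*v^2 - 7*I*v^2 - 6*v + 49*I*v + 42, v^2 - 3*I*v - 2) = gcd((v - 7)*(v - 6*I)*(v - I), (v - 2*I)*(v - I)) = v - I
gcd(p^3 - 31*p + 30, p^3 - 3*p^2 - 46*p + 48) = p^2 + 5*p - 6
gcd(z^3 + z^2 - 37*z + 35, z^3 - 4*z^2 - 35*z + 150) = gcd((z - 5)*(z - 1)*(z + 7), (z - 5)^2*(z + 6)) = z - 5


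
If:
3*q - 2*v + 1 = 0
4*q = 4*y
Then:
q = y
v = 3*y/2 + 1/2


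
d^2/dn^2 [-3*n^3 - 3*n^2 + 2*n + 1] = -18*n - 6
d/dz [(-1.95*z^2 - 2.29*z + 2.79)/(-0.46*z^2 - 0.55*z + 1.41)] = (0.0190999999999999*z^2 - 2.9322*z - 1.6944)/(0.2116*z^4 + 0.506*z^3 - 0.9947*z^2 - 1.551*z + 1.9881)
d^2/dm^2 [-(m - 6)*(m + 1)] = -2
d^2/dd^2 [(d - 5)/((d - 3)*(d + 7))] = 2*(d^3 - 15*d^2 + 3*d - 101)/(d^6 + 12*d^5 - 15*d^4 - 440*d^3 + 315*d^2 + 5292*d - 9261)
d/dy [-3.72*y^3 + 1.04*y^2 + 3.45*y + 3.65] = -11.16*y^2 + 2.08*y + 3.45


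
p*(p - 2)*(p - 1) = p^3 - 3*p^2 + 2*p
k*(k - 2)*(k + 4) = k^3 + 2*k^2 - 8*k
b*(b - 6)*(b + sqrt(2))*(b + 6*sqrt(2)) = b^4 - 6*b^3 + 7*sqrt(2)*b^3 - 42*sqrt(2)*b^2 + 12*b^2 - 72*b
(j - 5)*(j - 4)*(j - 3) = j^3 - 12*j^2 + 47*j - 60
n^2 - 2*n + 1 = (n - 1)^2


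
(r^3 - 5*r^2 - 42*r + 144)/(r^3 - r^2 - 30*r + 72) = (r - 8)/(r - 4)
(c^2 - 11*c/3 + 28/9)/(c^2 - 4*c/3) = (c - 7/3)/c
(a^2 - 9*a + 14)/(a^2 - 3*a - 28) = (a - 2)/(a + 4)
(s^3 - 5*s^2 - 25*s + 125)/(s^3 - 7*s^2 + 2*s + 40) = (s^2 - 25)/(s^2 - 2*s - 8)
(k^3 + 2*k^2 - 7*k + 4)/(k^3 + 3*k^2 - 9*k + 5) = (k + 4)/(k + 5)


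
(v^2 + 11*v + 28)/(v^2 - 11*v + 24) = (v^2 + 11*v + 28)/(v^2 - 11*v + 24)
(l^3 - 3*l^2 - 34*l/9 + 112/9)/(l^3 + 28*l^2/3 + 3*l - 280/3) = (3*l^2 - l - 14)/(3*(l^2 + 12*l + 35))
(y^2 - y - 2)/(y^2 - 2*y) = (y + 1)/y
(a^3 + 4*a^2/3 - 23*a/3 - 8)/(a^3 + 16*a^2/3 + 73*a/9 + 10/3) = 3*(3*a^2 - 5*a - 8)/(9*a^2 + 21*a + 10)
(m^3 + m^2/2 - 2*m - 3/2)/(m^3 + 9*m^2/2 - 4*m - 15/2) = (m + 1)/(m + 5)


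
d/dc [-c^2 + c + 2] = 1 - 2*c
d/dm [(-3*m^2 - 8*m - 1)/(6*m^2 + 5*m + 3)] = (33*m^2 - 6*m - 19)/(36*m^4 + 60*m^3 + 61*m^2 + 30*m + 9)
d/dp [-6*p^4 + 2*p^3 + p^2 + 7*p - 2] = -24*p^3 + 6*p^2 + 2*p + 7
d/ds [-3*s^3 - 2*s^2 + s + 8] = -9*s^2 - 4*s + 1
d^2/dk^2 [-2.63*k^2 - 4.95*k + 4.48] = -5.26000000000000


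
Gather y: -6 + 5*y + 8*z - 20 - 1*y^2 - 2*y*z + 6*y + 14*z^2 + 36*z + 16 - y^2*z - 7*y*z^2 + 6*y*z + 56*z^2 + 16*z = y^2*(-z - 1) + y*(-7*z^2 + 4*z + 11) + 70*z^2 + 60*z - 10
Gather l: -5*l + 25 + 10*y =-5*l + 10*y + 25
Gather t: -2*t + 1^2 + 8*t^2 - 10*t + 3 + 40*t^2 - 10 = 48*t^2 - 12*t - 6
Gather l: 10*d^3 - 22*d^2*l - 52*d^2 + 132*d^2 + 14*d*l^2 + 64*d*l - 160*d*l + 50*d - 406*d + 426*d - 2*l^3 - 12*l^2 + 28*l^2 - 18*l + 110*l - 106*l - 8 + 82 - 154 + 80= 10*d^3 + 80*d^2 + 70*d - 2*l^3 + l^2*(14*d + 16) + l*(-22*d^2 - 96*d - 14)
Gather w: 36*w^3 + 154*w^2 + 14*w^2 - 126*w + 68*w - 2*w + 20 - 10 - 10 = 36*w^3 + 168*w^2 - 60*w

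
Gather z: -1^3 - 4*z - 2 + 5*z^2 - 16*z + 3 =5*z^2 - 20*z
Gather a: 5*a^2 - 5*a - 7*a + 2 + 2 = 5*a^2 - 12*a + 4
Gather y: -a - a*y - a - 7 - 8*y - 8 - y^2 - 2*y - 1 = -2*a - y^2 + y*(-a - 10) - 16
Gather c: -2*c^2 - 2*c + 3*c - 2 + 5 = -2*c^2 + c + 3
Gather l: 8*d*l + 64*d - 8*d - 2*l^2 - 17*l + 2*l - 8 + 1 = 56*d - 2*l^2 + l*(8*d - 15) - 7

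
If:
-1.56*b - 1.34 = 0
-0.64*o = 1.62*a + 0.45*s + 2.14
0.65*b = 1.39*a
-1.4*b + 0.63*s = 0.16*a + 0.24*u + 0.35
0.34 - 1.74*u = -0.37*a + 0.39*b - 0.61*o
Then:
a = -0.40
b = -0.86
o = -1.27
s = -1.51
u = -0.14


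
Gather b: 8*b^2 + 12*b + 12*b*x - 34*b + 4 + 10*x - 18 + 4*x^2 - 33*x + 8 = 8*b^2 + b*(12*x - 22) + 4*x^2 - 23*x - 6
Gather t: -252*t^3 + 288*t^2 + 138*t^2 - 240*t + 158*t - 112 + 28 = -252*t^3 + 426*t^2 - 82*t - 84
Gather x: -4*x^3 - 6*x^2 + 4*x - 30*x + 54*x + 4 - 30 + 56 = -4*x^3 - 6*x^2 + 28*x + 30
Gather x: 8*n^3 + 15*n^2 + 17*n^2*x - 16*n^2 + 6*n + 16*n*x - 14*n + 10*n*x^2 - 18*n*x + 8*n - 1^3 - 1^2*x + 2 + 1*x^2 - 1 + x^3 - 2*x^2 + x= 8*n^3 - n^2 + x^3 + x^2*(10*n - 1) + x*(17*n^2 - 2*n)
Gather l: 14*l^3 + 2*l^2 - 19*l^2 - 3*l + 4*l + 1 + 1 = 14*l^3 - 17*l^2 + l + 2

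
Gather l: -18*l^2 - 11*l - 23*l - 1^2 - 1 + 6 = -18*l^2 - 34*l + 4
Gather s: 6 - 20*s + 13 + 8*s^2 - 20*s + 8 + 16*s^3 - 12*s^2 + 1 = 16*s^3 - 4*s^2 - 40*s + 28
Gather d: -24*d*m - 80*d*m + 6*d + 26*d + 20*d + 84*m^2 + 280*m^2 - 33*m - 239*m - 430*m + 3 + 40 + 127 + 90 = d*(52 - 104*m) + 364*m^2 - 702*m + 260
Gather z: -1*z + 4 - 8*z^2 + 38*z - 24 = -8*z^2 + 37*z - 20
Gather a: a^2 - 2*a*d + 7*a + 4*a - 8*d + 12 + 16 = a^2 + a*(11 - 2*d) - 8*d + 28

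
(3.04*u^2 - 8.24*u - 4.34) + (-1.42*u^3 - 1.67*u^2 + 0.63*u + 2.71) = -1.42*u^3 + 1.37*u^2 - 7.61*u - 1.63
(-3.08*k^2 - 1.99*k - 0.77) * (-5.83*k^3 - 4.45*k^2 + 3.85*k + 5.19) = 17.9564*k^5 + 25.3077*k^4 + 1.4866*k^3 - 20.2202*k^2 - 13.2926*k - 3.9963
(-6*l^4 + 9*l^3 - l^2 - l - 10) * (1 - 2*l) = 12*l^5 - 24*l^4 + 11*l^3 + l^2 + 19*l - 10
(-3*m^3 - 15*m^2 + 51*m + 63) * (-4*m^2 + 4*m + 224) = 12*m^5 + 48*m^4 - 936*m^3 - 3408*m^2 + 11676*m + 14112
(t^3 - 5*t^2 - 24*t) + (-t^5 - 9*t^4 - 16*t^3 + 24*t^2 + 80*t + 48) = -t^5 - 9*t^4 - 15*t^3 + 19*t^2 + 56*t + 48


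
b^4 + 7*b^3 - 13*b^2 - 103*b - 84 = (b - 4)*(b + 1)*(b + 3)*(b + 7)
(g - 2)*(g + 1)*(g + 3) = g^3 + 2*g^2 - 5*g - 6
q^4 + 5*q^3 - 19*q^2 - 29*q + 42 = (q - 3)*(q - 1)*(q + 2)*(q + 7)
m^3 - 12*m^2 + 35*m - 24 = (m - 8)*(m - 3)*(m - 1)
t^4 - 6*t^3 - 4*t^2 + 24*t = t*(t - 6)*(t - 2)*(t + 2)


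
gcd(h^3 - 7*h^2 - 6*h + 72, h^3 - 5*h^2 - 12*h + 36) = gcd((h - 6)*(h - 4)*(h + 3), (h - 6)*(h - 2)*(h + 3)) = h^2 - 3*h - 18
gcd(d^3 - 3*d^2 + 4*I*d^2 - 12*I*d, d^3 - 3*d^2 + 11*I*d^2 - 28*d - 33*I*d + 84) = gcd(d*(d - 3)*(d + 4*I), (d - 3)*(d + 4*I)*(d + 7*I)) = d^2 + d*(-3 + 4*I) - 12*I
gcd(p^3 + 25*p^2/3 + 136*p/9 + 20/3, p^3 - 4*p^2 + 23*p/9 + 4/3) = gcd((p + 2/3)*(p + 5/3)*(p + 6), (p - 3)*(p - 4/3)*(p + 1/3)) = 1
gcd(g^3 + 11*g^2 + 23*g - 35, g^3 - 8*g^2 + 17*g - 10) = g - 1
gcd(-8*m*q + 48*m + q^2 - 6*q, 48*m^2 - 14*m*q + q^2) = -8*m + q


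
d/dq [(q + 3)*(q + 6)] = 2*q + 9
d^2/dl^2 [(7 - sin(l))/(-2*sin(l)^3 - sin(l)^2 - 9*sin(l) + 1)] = (-16*sin(l)^7 + 246*sin(l)^6 + 249*sin(l)^5 - 61*sin(l)^4 + 51*sin(l)^3 - 188*sin(l)^2 - 394*sin(l) - 1130)/(2*sin(l)^3 + sin(l)^2 + 9*sin(l) - 1)^3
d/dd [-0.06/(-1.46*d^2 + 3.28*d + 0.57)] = (0.1968 - 0.1752*d)/(-1.46*d^2 + 3.28*d + 0.57)^2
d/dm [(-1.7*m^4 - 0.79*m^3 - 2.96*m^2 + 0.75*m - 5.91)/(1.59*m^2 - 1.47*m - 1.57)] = (-5.406*m^5 + 6.2409*m^4 + 12.9986*m^3 + 6.8796*m^2 + 28.0882*m - 9.8652)/(2.5281*m^4 - 4.6746*m^3 - 2.8317*m^2 + 4.6158*m + 2.4649)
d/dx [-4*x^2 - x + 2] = -8*x - 1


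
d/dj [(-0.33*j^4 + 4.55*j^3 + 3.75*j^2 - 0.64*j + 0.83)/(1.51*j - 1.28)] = (-1.4949*j^4 + 15.4306*j^3 - 11.8095*j^2 - 9.6*j - 0.4341)/(2.2801*j^2 - 3.8656*j + 1.6384)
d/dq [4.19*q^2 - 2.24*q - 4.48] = 8.38*q - 2.24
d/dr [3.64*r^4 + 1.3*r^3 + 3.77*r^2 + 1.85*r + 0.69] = 14.56*r^3 + 3.9*r^2 + 7.54*r + 1.85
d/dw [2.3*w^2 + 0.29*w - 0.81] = 4.6*w + 0.29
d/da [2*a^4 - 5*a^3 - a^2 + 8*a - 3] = 8*a^3 - 15*a^2 - 2*a + 8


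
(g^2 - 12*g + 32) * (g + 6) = g^3 - 6*g^2 - 40*g + 192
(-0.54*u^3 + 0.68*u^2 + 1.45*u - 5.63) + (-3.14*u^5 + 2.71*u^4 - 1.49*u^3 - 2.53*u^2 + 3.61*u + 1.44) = -3.14*u^5 + 2.71*u^4 - 2.03*u^3 - 1.85*u^2 + 5.06*u - 4.19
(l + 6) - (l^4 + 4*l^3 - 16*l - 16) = -l^4 - 4*l^3 + 17*l + 22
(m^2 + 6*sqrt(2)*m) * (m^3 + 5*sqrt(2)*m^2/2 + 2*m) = m^5 + 17*sqrt(2)*m^4/2 + 32*m^3 + 12*sqrt(2)*m^2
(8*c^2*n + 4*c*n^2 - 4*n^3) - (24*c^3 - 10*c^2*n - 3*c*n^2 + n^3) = -24*c^3 + 18*c^2*n + 7*c*n^2 - 5*n^3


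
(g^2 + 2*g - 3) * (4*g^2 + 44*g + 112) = 4*g^4 + 52*g^3 + 188*g^2 + 92*g - 336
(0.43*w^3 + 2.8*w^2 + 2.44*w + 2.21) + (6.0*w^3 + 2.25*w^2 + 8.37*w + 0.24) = 6.43*w^3 + 5.05*w^2 + 10.81*w + 2.45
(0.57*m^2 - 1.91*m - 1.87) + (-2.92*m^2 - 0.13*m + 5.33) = -2.35*m^2 - 2.04*m + 3.46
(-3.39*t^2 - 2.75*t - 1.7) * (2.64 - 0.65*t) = 2.2035*t^3 - 7.1621*t^2 - 6.155*t - 4.488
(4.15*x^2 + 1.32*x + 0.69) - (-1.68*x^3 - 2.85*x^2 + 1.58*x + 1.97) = 1.68*x^3 + 7.0*x^2 - 0.26*x - 1.28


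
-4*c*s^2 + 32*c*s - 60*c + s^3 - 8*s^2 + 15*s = (-4*c + s)*(s - 5)*(s - 3)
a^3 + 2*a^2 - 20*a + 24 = (a - 2)^2*(a + 6)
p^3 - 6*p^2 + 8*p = p*(p - 4)*(p - 2)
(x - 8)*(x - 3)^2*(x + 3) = x^4 - 11*x^3 + 15*x^2 + 99*x - 216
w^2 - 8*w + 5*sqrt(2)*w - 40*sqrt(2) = (w - 8)*(w + 5*sqrt(2))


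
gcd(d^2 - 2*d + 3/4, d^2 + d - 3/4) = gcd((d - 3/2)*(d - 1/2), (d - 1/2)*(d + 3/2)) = d - 1/2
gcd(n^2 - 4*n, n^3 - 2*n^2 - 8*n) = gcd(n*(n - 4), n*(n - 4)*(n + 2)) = n^2 - 4*n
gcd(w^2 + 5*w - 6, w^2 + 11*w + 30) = w + 6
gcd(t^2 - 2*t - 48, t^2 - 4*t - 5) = 1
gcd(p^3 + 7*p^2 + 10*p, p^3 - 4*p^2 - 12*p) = p^2 + 2*p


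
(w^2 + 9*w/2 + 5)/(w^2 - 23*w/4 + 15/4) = 2*(2*w^2 + 9*w + 10)/(4*w^2 - 23*w + 15)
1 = 1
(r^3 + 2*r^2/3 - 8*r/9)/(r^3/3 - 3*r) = (9*r^2 + 6*r - 8)/(3*(r^2 - 9))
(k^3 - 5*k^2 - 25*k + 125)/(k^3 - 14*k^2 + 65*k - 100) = (k + 5)/(k - 4)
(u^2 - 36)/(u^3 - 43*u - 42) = (u - 6)/(u^2 - 6*u - 7)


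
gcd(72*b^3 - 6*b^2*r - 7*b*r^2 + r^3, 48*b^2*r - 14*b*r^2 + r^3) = -6*b + r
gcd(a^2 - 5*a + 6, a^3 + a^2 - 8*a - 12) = a - 3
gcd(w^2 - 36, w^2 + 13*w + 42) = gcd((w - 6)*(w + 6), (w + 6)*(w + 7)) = w + 6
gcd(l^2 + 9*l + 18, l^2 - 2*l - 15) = l + 3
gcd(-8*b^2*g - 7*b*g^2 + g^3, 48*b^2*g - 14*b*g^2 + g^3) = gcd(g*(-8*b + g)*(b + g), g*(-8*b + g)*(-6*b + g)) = 8*b*g - g^2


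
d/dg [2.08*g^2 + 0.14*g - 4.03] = 4.16*g + 0.14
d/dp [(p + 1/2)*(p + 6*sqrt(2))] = 2*p + 1/2 + 6*sqrt(2)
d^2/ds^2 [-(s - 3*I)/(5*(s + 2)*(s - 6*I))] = (-2*s^3 + 18*I*s^2 + s*(108 - 36*I) - 72 - 240*I)/(5*s^6 + s^5*(30 - 90*I) + s^4*(-480 - 540*I) - 3200*s^3 + s^2*(-6480 + 5760*I) + s*(-4320 + 12960*I) + 8640*I)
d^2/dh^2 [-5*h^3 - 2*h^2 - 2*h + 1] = -30*h - 4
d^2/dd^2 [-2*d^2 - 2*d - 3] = -4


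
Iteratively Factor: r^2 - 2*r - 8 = (r - 4)*(r + 2)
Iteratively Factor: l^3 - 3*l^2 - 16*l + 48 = (l - 4)*(l^2 + l - 12) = (l - 4)*(l + 4)*(l - 3)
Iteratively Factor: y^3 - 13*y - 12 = (y + 3)*(y^2 - 3*y - 4) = (y - 4)*(y + 3)*(y + 1)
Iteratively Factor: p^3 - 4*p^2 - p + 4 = (p + 1)*(p^2 - 5*p + 4) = (p - 4)*(p + 1)*(p - 1)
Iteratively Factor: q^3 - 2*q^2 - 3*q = (q)*(q^2 - 2*q - 3) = q*(q - 3)*(q + 1)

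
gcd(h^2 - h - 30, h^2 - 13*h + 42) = h - 6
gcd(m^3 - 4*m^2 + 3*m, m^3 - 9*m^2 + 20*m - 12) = m - 1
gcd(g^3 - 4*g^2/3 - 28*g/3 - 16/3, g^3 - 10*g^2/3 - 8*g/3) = g^2 - 10*g/3 - 8/3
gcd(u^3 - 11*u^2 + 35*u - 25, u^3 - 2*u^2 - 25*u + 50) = u - 5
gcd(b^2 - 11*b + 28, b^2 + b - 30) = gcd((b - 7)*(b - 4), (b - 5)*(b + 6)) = 1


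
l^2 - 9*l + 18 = (l - 6)*(l - 3)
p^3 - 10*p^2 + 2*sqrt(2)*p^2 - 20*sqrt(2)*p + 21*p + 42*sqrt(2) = (p - 7)*(p - 3)*(p + 2*sqrt(2))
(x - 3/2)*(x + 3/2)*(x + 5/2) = x^3 + 5*x^2/2 - 9*x/4 - 45/8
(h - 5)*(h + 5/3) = h^2 - 10*h/3 - 25/3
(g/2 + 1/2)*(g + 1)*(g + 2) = g^3/2 + 2*g^2 + 5*g/2 + 1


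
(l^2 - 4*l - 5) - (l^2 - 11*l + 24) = 7*l - 29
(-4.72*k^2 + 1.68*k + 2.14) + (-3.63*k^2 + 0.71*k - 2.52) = -8.35*k^2 + 2.39*k - 0.38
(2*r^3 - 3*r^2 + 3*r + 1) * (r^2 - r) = 2*r^5 - 5*r^4 + 6*r^3 - 2*r^2 - r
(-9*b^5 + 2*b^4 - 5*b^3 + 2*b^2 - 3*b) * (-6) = 54*b^5 - 12*b^4 + 30*b^3 - 12*b^2 + 18*b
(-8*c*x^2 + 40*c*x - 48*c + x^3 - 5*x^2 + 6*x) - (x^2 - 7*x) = -8*c*x^2 + 40*c*x - 48*c + x^3 - 6*x^2 + 13*x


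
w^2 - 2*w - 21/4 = (w - 7/2)*(w + 3/2)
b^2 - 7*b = b*(b - 7)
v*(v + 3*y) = v^2 + 3*v*y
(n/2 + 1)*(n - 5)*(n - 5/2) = n^3/2 - 11*n^2/4 - 5*n/4 + 25/2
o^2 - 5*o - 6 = (o - 6)*(o + 1)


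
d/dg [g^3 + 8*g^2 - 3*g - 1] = 3*g^2 + 16*g - 3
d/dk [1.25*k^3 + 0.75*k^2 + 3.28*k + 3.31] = 3.75*k^2 + 1.5*k + 3.28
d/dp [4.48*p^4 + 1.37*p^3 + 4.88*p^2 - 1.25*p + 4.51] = 17.92*p^3 + 4.11*p^2 + 9.76*p - 1.25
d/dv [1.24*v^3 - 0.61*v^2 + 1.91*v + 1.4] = 3.72*v^2 - 1.22*v + 1.91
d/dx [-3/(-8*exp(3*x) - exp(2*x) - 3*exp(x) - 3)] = (-72*exp(2*x) - 6*exp(x) - 9)*exp(x)/(8*exp(3*x) + exp(2*x) + 3*exp(x) + 3)^2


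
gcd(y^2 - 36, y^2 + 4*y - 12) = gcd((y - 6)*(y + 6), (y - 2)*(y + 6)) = y + 6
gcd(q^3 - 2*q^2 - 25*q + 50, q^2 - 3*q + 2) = q - 2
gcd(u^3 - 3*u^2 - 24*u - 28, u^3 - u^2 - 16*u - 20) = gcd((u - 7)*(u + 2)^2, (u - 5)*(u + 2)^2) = u^2 + 4*u + 4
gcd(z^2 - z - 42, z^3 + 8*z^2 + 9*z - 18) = z + 6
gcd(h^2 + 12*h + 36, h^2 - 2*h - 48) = h + 6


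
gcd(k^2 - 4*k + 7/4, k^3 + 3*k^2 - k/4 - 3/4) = k - 1/2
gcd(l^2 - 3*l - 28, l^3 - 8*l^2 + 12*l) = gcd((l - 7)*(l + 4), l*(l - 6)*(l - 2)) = 1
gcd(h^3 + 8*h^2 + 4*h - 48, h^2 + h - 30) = h + 6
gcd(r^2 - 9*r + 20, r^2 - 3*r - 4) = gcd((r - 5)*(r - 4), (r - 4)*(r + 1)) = r - 4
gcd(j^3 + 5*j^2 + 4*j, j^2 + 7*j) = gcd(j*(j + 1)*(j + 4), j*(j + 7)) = j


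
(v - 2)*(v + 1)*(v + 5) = v^3 + 4*v^2 - 7*v - 10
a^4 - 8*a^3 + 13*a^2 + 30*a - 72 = (a - 4)*(a - 3)^2*(a + 2)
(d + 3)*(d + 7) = d^2 + 10*d + 21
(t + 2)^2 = t^2 + 4*t + 4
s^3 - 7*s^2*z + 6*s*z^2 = s*(s - 6*z)*(s - z)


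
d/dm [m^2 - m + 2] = 2*m - 1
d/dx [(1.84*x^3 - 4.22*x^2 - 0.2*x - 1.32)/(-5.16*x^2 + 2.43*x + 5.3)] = (-9.4944*x^4 + 8.9424*x^3 + 17.9694*x^2 - 58.3544*x + 2.1476)/(26.6256*x^4 - 25.0776*x^3 - 48.7911*x^2 + 25.758*x + 28.09)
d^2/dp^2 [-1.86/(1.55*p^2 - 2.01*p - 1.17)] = (-8.9373*p^2 + 11.58966*p + 1.86*(3.1*p - 2.01)*(6.2*p - 4.02) + 6.74622)/(-1.55*p^2 + 2.01*p + 1.17)^3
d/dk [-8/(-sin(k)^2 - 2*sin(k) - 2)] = -16*(sin(k) + 1)*cos(k)/(sin(k)^2 + 2*sin(k) + 2)^2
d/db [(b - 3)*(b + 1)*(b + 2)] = 3*b^2 - 7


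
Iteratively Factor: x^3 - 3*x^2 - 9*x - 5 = (x + 1)*(x^2 - 4*x - 5) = (x - 5)*(x + 1)*(x + 1)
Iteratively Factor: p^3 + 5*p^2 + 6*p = (p + 3)*(p^2 + 2*p) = (p + 2)*(p + 3)*(p)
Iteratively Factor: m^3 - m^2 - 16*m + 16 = (m - 4)*(m^2 + 3*m - 4) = (m - 4)*(m - 1)*(m + 4)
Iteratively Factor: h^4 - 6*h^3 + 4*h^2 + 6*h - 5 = (h + 1)*(h^3 - 7*h^2 + 11*h - 5) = (h - 5)*(h + 1)*(h^2 - 2*h + 1) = (h - 5)*(h - 1)*(h + 1)*(h - 1)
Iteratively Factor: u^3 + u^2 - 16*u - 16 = (u + 4)*(u^2 - 3*u - 4) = (u + 1)*(u + 4)*(u - 4)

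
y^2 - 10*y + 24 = (y - 6)*(y - 4)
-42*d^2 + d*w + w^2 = (-6*d + w)*(7*d + w)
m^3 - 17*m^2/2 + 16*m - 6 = (m - 6)*(m - 2)*(m - 1/2)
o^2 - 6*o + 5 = (o - 5)*(o - 1)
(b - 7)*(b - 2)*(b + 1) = b^3 - 8*b^2 + 5*b + 14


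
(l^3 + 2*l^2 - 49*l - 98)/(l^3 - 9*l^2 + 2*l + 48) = (l^2 - 49)/(l^2 - 11*l + 24)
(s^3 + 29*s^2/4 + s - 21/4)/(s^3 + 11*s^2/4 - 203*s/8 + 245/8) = 2*(4*s^2 + s - 3)/(8*s^2 - 34*s + 35)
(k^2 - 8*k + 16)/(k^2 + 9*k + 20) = (k^2 - 8*k + 16)/(k^2 + 9*k + 20)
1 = 1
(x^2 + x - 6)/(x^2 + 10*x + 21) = (x - 2)/(x + 7)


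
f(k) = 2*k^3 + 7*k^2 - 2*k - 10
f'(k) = 6*k^2 + 14*k - 2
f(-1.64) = 3.29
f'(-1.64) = -8.82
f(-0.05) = -9.88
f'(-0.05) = -2.68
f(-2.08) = 6.45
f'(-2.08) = -5.16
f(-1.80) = 4.62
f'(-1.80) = -7.76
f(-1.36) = 0.64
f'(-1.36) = -9.94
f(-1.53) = 2.28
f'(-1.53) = -9.37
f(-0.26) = -9.04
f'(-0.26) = -5.23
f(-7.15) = -368.89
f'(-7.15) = 204.64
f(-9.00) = -883.00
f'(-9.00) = 358.00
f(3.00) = 101.00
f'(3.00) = 94.00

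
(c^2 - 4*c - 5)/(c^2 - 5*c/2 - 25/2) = 2*(c + 1)/(2*c + 5)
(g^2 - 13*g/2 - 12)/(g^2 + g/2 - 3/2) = (g - 8)/(g - 1)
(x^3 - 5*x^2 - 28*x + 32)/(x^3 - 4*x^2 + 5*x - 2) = (x^2 - 4*x - 32)/(x^2 - 3*x + 2)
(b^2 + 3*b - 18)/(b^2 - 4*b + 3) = (b + 6)/(b - 1)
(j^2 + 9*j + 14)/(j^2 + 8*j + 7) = (j + 2)/(j + 1)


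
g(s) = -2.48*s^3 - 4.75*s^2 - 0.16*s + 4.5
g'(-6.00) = -211.00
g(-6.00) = 370.14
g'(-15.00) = -1531.66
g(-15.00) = 7308.15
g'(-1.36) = -1.00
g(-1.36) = 2.17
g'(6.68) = -395.61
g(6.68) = -947.76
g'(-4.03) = -82.71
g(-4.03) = 90.32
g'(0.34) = -4.25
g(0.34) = 3.80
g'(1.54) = -32.43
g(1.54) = -16.07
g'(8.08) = -562.65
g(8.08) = -1615.14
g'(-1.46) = -2.15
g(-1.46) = 2.33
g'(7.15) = -448.44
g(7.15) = -1145.98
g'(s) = -7.44*s^2 - 9.5*s - 0.16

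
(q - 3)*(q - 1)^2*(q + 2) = q^4 - 3*q^3 - 3*q^2 + 11*q - 6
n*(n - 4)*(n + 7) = n^3 + 3*n^2 - 28*n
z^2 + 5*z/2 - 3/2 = (z - 1/2)*(z + 3)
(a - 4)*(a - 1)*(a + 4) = a^3 - a^2 - 16*a + 16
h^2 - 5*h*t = h*(h - 5*t)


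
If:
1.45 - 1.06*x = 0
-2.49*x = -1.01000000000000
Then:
No Solution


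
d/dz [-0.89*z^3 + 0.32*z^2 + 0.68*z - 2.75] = -2.67*z^2 + 0.64*z + 0.68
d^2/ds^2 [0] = 0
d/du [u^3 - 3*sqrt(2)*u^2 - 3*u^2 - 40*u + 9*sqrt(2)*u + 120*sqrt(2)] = 3*u^2 - 6*sqrt(2)*u - 6*u - 40 + 9*sqrt(2)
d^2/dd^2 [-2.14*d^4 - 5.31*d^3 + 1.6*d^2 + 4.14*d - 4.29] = -25.68*d^2 - 31.86*d + 3.2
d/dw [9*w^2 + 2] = 18*w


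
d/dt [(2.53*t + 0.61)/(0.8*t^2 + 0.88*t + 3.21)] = (-2.024*t^2 - 0.976*t + 7.5845)/(0.64*t^4 + 1.408*t^3 + 5.9104*t^2 + 5.6496*t + 10.3041)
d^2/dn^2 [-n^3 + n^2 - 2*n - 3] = 2 - 6*n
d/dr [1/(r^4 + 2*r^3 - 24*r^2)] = 2*(-2*r^2 - 3*r + 24)/(r^3*(r^2 + 2*r - 24)^2)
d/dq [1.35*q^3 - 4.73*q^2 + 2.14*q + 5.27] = 4.05*q^2 - 9.46*q + 2.14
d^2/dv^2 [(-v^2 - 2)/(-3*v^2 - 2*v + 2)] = 12*(-v^3 + 12*v^2 + 6*v + 4)/(27*v^6 + 54*v^5 - 18*v^4 - 64*v^3 + 12*v^2 + 24*v - 8)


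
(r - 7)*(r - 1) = r^2 - 8*r + 7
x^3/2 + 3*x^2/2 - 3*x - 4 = (x/2 + 1/2)*(x - 2)*(x + 4)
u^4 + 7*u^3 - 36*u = u*(u - 2)*(u + 3)*(u + 6)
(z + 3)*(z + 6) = z^2 + 9*z + 18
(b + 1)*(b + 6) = b^2 + 7*b + 6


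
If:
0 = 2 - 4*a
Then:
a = 1/2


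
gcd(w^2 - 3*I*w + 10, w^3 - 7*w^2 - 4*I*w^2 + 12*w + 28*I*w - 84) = w + 2*I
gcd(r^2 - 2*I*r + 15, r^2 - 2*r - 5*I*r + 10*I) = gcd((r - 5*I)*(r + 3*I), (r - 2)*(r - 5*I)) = r - 5*I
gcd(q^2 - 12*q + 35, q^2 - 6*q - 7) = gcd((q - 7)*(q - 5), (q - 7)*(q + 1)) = q - 7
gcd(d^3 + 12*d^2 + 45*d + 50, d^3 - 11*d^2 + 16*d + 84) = d + 2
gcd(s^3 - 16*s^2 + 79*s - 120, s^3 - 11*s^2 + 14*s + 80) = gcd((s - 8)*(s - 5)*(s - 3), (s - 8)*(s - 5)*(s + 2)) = s^2 - 13*s + 40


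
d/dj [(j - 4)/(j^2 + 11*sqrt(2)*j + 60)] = (j^2 + 11*sqrt(2)*j - (j - 4)*(2*j + 11*sqrt(2)) + 60)/(j^2 + 11*sqrt(2)*j + 60)^2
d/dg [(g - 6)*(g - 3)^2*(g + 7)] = 4*g^3 - 15*g^2 - 78*g + 261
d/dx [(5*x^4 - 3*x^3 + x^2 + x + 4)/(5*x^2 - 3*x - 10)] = 2*(25*x^5 - 30*x^4 - 91*x^3 + 41*x^2 - 30*x + 1)/(25*x^4 - 30*x^3 - 91*x^2 + 60*x + 100)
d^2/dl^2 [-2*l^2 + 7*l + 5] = -4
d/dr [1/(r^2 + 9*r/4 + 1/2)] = 4*(-8*r - 9)/(4*r^2 + 9*r + 2)^2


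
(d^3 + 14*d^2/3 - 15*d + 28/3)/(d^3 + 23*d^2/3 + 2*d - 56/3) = (d - 1)/(d + 2)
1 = 1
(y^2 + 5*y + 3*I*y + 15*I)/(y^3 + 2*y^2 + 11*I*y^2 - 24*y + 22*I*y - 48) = (y + 5)/(y^2 + y*(2 + 8*I) + 16*I)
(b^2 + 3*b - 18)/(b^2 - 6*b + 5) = (b^2 + 3*b - 18)/(b^2 - 6*b + 5)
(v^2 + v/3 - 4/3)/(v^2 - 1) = (v + 4/3)/(v + 1)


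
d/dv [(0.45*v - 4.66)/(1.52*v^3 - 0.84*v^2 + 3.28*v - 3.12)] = (-1.368*v^3 + 21.6276*v^2 - 7.8288*v + 13.8808)/(2.3104*v^6 - 2.5536*v^5 + 10.6768*v^4 - 14.9952*v^3 + 16.0*v^2 - 20.4672*v + 9.7344)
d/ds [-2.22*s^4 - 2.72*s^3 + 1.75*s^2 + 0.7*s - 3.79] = -8.88*s^3 - 8.16*s^2 + 3.5*s + 0.7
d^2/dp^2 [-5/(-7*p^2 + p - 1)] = 10*(-49*p^2 + 7*p + (14*p - 1)^2 - 7)/(7*p^2 - p + 1)^3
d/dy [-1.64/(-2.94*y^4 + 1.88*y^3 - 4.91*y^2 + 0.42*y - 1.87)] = (-19.2864*y^3 + 9.2496*y^2 - 16.1048*y + 0.6888)/(2.94*y^4 - 1.88*y^3 + 4.91*y^2 - 0.42*y + 1.87)^2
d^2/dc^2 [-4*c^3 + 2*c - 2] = -24*c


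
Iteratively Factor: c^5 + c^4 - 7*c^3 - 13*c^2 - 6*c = (c + 1)*(c^4 - 7*c^2 - 6*c) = (c - 3)*(c + 1)*(c^3 + 3*c^2 + 2*c) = (c - 3)*(c + 1)^2*(c^2 + 2*c) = (c - 3)*(c + 1)^2*(c + 2)*(c)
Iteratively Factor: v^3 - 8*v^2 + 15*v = (v - 5)*(v^2 - 3*v) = v*(v - 5)*(v - 3)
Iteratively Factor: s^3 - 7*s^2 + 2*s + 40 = (s - 5)*(s^2 - 2*s - 8) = (s - 5)*(s - 4)*(s + 2)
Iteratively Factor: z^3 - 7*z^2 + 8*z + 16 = (z + 1)*(z^2 - 8*z + 16) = (z - 4)*(z + 1)*(z - 4)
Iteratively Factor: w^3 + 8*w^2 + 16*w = (w + 4)*(w^2 + 4*w) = (w + 4)^2*(w)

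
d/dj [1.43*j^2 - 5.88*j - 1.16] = 2.86*j - 5.88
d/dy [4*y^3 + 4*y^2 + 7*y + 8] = 12*y^2 + 8*y + 7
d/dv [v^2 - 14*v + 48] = 2*v - 14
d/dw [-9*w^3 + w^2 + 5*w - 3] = -27*w^2 + 2*w + 5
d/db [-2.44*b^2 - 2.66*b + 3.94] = -4.88*b - 2.66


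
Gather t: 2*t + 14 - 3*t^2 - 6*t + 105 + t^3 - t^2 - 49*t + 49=t^3 - 4*t^2 - 53*t + 168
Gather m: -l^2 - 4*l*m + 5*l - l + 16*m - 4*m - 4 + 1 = -l^2 + 4*l + m*(12 - 4*l) - 3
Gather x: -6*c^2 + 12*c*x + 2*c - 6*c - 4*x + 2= -6*c^2 - 4*c + x*(12*c - 4) + 2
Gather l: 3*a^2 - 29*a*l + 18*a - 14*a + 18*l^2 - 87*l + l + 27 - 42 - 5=3*a^2 + 4*a + 18*l^2 + l*(-29*a - 86) - 20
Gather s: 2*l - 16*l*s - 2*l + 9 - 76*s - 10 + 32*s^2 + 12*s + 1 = 32*s^2 + s*(-16*l - 64)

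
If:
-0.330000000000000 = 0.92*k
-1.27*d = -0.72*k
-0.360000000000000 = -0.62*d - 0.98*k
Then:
No Solution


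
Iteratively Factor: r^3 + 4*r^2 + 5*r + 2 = (r + 1)*(r^2 + 3*r + 2) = (r + 1)^2*(r + 2)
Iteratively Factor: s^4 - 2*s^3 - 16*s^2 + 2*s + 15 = (s + 1)*(s^3 - 3*s^2 - 13*s + 15) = (s + 1)*(s + 3)*(s^2 - 6*s + 5) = (s - 5)*(s + 1)*(s + 3)*(s - 1)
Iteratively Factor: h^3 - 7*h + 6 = (h - 2)*(h^2 + 2*h - 3) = (h - 2)*(h - 1)*(h + 3)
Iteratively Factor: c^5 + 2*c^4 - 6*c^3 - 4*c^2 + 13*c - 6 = (c + 2)*(c^4 - 6*c^2 + 8*c - 3) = (c - 1)*(c + 2)*(c^3 + c^2 - 5*c + 3) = (c - 1)*(c + 2)*(c + 3)*(c^2 - 2*c + 1) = (c - 1)^2*(c + 2)*(c + 3)*(c - 1)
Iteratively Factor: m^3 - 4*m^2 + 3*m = (m - 1)*(m^2 - 3*m) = m*(m - 1)*(m - 3)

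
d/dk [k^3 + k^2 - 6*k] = 3*k^2 + 2*k - 6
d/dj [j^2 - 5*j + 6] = 2*j - 5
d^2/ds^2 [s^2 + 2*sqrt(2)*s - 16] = 2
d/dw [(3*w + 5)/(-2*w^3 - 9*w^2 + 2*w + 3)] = (12*w^3 + 57*w^2 + 90*w - 1)/(4*w^6 + 36*w^5 + 73*w^4 - 48*w^3 - 50*w^2 + 12*w + 9)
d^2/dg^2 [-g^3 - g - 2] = -6*g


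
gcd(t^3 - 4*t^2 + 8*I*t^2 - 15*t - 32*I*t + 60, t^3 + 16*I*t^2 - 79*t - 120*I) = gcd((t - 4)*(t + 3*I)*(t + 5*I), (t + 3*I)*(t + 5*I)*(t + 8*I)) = t^2 + 8*I*t - 15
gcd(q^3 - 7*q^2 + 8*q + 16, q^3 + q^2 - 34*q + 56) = q - 4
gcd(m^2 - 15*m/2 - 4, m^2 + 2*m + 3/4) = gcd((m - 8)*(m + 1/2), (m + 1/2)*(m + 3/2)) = m + 1/2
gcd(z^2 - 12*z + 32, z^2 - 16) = z - 4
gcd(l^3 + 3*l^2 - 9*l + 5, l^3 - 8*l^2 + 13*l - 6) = l^2 - 2*l + 1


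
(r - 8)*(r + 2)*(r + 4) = r^3 - 2*r^2 - 40*r - 64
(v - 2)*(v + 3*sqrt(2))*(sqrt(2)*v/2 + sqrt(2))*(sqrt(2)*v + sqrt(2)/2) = v^4 + v^3/2 + 3*sqrt(2)*v^3 - 4*v^2 + 3*sqrt(2)*v^2/2 - 12*sqrt(2)*v - 2*v - 6*sqrt(2)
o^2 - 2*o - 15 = (o - 5)*(o + 3)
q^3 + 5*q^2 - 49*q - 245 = (q - 7)*(q + 5)*(q + 7)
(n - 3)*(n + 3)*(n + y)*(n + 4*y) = n^4 + 5*n^3*y + 4*n^2*y^2 - 9*n^2 - 45*n*y - 36*y^2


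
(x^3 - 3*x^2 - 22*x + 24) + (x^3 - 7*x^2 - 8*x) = 2*x^3 - 10*x^2 - 30*x + 24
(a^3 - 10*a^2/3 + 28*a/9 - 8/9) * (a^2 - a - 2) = a^5 - 13*a^4/3 + 40*a^3/9 + 8*a^2/3 - 16*a/3 + 16/9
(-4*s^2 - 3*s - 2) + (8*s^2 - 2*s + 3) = 4*s^2 - 5*s + 1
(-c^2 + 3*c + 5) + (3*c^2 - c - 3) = 2*c^2 + 2*c + 2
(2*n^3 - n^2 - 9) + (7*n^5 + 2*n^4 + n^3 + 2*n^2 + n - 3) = 7*n^5 + 2*n^4 + 3*n^3 + n^2 + n - 12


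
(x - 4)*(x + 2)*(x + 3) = x^3 + x^2 - 14*x - 24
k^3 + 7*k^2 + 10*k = k*(k + 2)*(k + 5)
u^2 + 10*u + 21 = (u + 3)*(u + 7)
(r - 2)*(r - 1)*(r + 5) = r^3 + 2*r^2 - 13*r + 10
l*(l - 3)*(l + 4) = l^3 + l^2 - 12*l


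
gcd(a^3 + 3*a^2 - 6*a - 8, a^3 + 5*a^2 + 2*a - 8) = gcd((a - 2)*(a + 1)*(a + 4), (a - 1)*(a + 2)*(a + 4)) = a + 4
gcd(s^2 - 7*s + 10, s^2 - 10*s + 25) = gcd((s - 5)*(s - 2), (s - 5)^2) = s - 5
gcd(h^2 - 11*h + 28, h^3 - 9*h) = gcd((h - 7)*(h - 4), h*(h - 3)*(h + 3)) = 1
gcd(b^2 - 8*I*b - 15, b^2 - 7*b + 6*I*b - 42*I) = 1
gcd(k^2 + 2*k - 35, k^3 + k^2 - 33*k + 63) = k + 7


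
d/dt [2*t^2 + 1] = 4*t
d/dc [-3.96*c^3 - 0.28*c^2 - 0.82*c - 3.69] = -11.88*c^2 - 0.56*c - 0.82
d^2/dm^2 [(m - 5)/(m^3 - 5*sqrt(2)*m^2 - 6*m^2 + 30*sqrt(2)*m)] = 2*(m*(m^2 - 5*sqrt(2)*m - 6*m + 30*sqrt(2))*(-3*m^2 + 12*m + 10*sqrt(2)*m + (m - 5)*(-3*m + 6 + 5*sqrt(2)) - 30*sqrt(2)) + (m - 5)*(3*m^2 - 10*sqrt(2)*m - 12*m + 30*sqrt(2))^2)/(m^3*(m^2 - 5*sqrt(2)*m - 6*m + 30*sqrt(2))^3)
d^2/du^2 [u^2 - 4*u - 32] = 2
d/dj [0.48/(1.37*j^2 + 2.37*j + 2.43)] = (-1.3152*j - 1.1376)/(1.37*j^2 + 2.37*j + 2.43)^2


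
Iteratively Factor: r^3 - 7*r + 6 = (r + 3)*(r^2 - 3*r + 2) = (r - 1)*(r + 3)*(r - 2)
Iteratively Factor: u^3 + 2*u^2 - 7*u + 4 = (u - 1)*(u^2 + 3*u - 4) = (u - 1)*(u + 4)*(u - 1)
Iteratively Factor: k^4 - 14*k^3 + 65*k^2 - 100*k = (k - 5)*(k^3 - 9*k^2 + 20*k) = (k - 5)*(k - 4)*(k^2 - 5*k) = k*(k - 5)*(k - 4)*(k - 5)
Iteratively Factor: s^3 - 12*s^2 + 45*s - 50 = (s - 5)*(s^2 - 7*s + 10) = (s - 5)*(s - 2)*(s - 5)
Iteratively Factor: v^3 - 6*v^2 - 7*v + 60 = (v - 4)*(v^2 - 2*v - 15) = (v - 5)*(v - 4)*(v + 3)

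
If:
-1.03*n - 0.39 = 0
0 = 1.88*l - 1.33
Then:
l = 0.71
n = -0.38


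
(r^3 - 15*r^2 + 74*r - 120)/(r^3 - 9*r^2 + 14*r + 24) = (r - 5)/(r + 1)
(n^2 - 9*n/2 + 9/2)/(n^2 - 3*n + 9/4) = 2*(n - 3)/(2*n - 3)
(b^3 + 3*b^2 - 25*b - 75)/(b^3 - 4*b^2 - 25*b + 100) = (b + 3)/(b - 4)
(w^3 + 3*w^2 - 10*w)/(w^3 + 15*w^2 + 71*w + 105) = w*(w - 2)/(w^2 + 10*w + 21)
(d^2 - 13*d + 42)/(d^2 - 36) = (d - 7)/(d + 6)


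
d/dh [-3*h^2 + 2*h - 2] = 2 - 6*h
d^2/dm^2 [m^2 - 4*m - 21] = 2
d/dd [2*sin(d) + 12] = 2*cos(d)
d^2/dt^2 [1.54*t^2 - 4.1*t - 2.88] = 3.08000000000000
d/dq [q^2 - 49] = 2*q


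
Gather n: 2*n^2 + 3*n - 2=2*n^2 + 3*n - 2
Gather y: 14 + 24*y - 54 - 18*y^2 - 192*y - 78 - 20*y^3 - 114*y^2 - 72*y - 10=-20*y^3 - 132*y^2 - 240*y - 128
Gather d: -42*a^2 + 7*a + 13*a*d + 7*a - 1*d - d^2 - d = -42*a^2 + 14*a - d^2 + d*(13*a - 2)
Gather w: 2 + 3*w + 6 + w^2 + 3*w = w^2 + 6*w + 8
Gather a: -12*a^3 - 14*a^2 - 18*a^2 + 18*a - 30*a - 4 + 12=-12*a^3 - 32*a^2 - 12*a + 8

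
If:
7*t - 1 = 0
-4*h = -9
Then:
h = 9/4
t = 1/7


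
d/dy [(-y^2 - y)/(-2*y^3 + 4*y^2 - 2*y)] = (-y - 3)/(2*(y^3 - 3*y^2 + 3*y - 1))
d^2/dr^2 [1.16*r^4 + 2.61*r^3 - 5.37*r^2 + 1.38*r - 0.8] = 13.92*r^2 + 15.66*r - 10.74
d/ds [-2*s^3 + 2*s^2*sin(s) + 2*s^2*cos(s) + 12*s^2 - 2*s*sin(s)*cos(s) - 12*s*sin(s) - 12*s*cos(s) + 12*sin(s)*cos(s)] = 2*sqrt(2)*s^2*cos(s + pi/4) - 6*s^2 + 16*s*sin(s) - 8*s*cos(s) - 2*s*cos(2*s) + 24*s - sin(2*s) - 12*sqrt(2)*sin(s + pi/4) + 12*cos(2*s)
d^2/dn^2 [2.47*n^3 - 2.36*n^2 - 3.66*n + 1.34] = 14.82*n - 4.72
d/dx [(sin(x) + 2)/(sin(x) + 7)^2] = (3 - sin(x))*cos(x)/(sin(x) + 7)^3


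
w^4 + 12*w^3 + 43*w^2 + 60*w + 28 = (w + 1)*(w + 2)^2*(w + 7)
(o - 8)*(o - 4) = o^2 - 12*o + 32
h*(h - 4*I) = h^2 - 4*I*h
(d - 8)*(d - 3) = d^2 - 11*d + 24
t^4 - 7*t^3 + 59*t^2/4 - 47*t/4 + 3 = (t - 4)*(t - 3/2)*(t - 1)*(t - 1/2)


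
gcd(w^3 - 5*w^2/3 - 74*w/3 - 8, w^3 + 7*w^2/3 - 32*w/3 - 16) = w + 4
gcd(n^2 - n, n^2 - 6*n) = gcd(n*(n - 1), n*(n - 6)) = n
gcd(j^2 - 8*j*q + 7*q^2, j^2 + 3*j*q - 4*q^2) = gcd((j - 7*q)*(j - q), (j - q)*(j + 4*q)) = -j + q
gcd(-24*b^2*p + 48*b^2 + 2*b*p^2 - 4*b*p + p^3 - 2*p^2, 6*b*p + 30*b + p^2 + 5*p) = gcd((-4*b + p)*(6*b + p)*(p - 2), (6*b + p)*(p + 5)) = 6*b + p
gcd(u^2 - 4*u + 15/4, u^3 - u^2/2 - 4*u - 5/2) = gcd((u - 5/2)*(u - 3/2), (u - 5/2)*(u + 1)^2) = u - 5/2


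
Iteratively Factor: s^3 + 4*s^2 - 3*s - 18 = (s + 3)*(s^2 + s - 6) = (s - 2)*(s + 3)*(s + 3)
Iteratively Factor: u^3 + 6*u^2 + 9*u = (u + 3)*(u^2 + 3*u) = (u + 3)^2*(u)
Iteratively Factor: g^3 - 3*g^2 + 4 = (g - 2)*(g^2 - g - 2) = (g - 2)*(g + 1)*(g - 2)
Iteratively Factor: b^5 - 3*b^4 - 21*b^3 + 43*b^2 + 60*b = (b - 5)*(b^4 + 2*b^3 - 11*b^2 - 12*b) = (b - 5)*(b + 1)*(b^3 + b^2 - 12*b) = b*(b - 5)*(b + 1)*(b^2 + b - 12) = b*(b - 5)*(b - 3)*(b + 1)*(b + 4)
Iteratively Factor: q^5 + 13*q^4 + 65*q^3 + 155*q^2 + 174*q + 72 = (q + 4)*(q^4 + 9*q^3 + 29*q^2 + 39*q + 18) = (q + 1)*(q + 4)*(q^3 + 8*q^2 + 21*q + 18) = (q + 1)*(q + 3)*(q + 4)*(q^2 + 5*q + 6) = (q + 1)*(q + 3)^2*(q + 4)*(q + 2)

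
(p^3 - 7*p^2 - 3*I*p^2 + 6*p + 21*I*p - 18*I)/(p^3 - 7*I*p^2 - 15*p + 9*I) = (p^2 - 7*p + 6)/(p^2 - 4*I*p - 3)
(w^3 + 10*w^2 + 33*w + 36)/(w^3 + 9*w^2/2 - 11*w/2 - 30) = 2*(w + 3)/(2*w - 5)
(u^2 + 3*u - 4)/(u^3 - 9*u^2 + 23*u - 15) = (u + 4)/(u^2 - 8*u + 15)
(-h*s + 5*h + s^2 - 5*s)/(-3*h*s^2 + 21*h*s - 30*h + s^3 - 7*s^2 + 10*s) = (-h + s)/(-3*h*s + 6*h + s^2 - 2*s)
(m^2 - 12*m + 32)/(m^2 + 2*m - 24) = (m - 8)/(m + 6)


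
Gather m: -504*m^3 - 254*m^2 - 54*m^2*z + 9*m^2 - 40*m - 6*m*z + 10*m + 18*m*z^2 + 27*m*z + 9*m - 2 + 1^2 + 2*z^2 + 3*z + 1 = -504*m^3 + m^2*(-54*z - 245) + m*(18*z^2 + 21*z - 21) + 2*z^2 + 3*z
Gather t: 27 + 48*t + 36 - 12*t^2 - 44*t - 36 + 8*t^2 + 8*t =-4*t^2 + 12*t + 27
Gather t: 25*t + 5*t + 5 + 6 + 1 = 30*t + 12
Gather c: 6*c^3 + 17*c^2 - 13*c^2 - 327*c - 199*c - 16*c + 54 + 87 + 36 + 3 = 6*c^3 + 4*c^2 - 542*c + 180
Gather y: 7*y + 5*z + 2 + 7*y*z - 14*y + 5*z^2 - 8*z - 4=y*(7*z - 7) + 5*z^2 - 3*z - 2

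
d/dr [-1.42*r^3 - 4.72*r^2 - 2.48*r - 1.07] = -4.26*r^2 - 9.44*r - 2.48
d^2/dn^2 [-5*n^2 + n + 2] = -10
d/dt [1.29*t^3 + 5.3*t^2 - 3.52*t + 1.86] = 3.87*t^2 + 10.6*t - 3.52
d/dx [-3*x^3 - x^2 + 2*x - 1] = -9*x^2 - 2*x + 2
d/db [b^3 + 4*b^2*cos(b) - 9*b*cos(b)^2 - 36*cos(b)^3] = -4*b^2*sin(b) + 3*b^2 + 9*b*sin(2*b) + 8*b*cos(b) + 108*sin(b)*cos(b)^2 - 9*cos(b)^2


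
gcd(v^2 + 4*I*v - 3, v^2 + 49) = 1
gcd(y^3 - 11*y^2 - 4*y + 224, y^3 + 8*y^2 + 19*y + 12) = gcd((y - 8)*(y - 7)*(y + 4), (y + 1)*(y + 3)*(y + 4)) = y + 4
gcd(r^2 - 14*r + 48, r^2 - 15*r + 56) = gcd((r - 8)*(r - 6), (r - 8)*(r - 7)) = r - 8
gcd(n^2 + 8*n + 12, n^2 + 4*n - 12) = n + 6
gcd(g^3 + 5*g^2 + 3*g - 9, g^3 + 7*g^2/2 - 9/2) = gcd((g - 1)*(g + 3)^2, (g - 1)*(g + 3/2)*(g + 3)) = g^2 + 2*g - 3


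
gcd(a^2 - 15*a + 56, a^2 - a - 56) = a - 8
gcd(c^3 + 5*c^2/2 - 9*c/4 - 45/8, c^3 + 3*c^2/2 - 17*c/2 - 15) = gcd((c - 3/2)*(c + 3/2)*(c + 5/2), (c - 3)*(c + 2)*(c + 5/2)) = c + 5/2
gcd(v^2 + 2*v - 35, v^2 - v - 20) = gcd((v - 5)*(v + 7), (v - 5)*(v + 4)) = v - 5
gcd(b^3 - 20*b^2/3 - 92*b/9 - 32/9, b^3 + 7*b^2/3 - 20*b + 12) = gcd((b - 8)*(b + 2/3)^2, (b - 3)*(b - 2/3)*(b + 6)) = 1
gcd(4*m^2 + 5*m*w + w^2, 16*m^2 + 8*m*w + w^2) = 4*m + w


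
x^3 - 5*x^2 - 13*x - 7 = (x - 7)*(x + 1)^2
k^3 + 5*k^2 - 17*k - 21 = (k - 3)*(k + 1)*(k + 7)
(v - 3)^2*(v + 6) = v^3 - 27*v + 54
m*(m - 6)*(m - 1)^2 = m^4 - 8*m^3 + 13*m^2 - 6*m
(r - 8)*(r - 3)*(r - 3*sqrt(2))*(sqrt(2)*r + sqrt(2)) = sqrt(2)*r^4 - 10*sqrt(2)*r^3 - 6*r^3 + 13*sqrt(2)*r^2 + 60*r^2 - 78*r + 24*sqrt(2)*r - 144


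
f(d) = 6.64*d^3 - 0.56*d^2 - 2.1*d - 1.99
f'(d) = 19.92*d^2 - 1.12*d - 2.1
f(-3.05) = -189.19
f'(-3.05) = 186.62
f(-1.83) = -40.72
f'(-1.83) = 66.66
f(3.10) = 183.93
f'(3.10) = 185.86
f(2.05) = 48.56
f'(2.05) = 79.32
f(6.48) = 1767.62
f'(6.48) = 827.09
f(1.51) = 16.42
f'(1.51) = 41.63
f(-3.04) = -187.33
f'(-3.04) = 185.40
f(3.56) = 283.02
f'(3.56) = 246.37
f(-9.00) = -4869.01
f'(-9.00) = 1621.50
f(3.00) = 165.95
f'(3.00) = 173.82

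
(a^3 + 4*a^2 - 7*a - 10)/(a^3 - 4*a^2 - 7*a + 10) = (a^3 + 4*a^2 - 7*a - 10)/(a^3 - 4*a^2 - 7*a + 10)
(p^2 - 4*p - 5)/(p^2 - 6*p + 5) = (p + 1)/(p - 1)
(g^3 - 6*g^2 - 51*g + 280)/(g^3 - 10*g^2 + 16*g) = (g^2 + 2*g - 35)/(g*(g - 2))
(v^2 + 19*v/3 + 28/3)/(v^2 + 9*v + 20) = (v + 7/3)/(v + 5)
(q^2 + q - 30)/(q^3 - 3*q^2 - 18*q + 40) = (q + 6)/(q^2 + 2*q - 8)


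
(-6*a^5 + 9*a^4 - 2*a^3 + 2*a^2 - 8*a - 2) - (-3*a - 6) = -6*a^5 + 9*a^4 - 2*a^3 + 2*a^2 - 5*a + 4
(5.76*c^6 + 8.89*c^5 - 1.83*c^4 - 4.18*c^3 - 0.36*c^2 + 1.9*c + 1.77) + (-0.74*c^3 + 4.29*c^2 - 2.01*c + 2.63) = 5.76*c^6 + 8.89*c^5 - 1.83*c^4 - 4.92*c^3 + 3.93*c^2 - 0.11*c + 4.4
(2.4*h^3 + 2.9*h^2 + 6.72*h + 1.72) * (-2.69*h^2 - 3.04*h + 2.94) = -6.456*h^5 - 15.097*h^4 - 19.8368*h^3 - 16.5296*h^2 + 14.528*h + 5.0568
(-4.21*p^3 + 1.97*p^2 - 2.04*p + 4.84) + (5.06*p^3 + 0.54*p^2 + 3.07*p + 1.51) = 0.85*p^3 + 2.51*p^2 + 1.03*p + 6.35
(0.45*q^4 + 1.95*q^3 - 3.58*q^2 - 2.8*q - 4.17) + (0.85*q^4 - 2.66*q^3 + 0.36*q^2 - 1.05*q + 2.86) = 1.3*q^4 - 0.71*q^3 - 3.22*q^2 - 3.85*q - 1.31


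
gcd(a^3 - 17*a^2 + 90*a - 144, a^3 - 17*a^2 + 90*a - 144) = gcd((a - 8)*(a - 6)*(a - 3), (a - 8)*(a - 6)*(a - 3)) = a^3 - 17*a^2 + 90*a - 144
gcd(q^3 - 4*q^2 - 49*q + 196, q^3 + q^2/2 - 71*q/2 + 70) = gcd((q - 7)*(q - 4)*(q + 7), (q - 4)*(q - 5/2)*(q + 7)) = q^2 + 3*q - 28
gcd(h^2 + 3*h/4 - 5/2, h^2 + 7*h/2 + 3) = h + 2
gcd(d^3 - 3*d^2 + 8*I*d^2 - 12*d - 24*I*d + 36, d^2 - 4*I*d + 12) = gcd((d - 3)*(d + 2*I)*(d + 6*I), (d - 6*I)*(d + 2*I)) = d + 2*I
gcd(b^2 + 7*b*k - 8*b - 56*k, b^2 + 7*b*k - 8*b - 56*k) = b^2 + 7*b*k - 8*b - 56*k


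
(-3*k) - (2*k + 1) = -5*k - 1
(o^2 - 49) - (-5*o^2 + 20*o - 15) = 6*o^2 - 20*o - 34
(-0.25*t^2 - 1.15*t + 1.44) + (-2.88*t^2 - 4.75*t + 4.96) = -3.13*t^2 - 5.9*t + 6.4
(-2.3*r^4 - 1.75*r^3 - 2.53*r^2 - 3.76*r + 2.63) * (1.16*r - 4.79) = -2.668*r^5 + 8.987*r^4 + 5.4477*r^3 + 7.7571*r^2 + 21.0612*r - 12.5977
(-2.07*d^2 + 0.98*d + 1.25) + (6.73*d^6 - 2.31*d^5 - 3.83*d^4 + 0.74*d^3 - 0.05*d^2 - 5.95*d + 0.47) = 6.73*d^6 - 2.31*d^5 - 3.83*d^4 + 0.74*d^3 - 2.12*d^2 - 4.97*d + 1.72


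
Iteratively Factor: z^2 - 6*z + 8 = (z - 2)*(z - 4)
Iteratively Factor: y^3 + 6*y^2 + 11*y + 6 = (y + 2)*(y^2 + 4*y + 3) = (y + 2)*(y + 3)*(y + 1)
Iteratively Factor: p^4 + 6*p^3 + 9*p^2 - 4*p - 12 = (p - 1)*(p^3 + 7*p^2 + 16*p + 12) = (p - 1)*(p + 2)*(p^2 + 5*p + 6) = (p - 1)*(p + 2)*(p + 3)*(p + 2)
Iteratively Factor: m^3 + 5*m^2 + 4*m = (m + 4)*(m^2 + m) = m*(m + 4)*(m + 1)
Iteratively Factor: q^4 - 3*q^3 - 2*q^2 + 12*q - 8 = (q - 2)*(q^3 - q^2 - 4*q + 4) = (q - 2)*(q + 2)*(q^2 - 3*q + 2) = (q - 2)^2*(q + 2)*(q - 1)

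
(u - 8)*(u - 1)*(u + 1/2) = u^3 - 17*u^2/2 + 7*u/2 + 4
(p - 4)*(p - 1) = p^2 - 5*p + 4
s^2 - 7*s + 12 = (s - 4)*(s - 3)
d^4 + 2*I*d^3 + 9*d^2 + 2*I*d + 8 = (d - 2*I)*(d - I)*(d + I)*(d + 4*I)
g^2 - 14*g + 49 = (g - 7)^2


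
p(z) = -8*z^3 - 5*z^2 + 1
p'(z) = -24*z^2 - 10*z = 2*z*(-12*z - 5)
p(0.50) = -1.25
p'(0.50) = -11.00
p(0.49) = -1.14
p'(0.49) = -10.66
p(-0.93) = 3.11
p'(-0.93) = -11.46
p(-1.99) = 44.24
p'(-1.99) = -75.14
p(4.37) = -762.11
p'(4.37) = -502.03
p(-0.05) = 0.99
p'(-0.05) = 0.44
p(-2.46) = 89.84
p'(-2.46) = -120.64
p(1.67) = -50.20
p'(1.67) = -83.63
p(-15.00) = 25876.00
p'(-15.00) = -5250.00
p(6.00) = -1907.00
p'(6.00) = -924.00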